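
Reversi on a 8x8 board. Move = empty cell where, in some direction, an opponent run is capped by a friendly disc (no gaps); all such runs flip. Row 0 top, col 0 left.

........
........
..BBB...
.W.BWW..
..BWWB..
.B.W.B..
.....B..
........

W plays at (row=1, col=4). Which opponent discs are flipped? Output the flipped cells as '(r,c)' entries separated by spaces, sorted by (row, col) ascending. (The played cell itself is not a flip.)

Answer: (2,4)

Derivation:
Dir NW: first cell '.' (not opp) -> no flip
Dir N: first cell '.' (not opp) -> no flip
Dir NE: first cell '.' (not opp) -> no flip
Dir W: first cell '.' (not opp) -> no flip
Dir E: first cell '.' (not opp) -> no flip
Dir SW: opp run (2,3), next='.' -> no flip
Dir S: opp run (2,4) capped by W -> flip
Dir SE: first cell '.' (not opp) -> no flip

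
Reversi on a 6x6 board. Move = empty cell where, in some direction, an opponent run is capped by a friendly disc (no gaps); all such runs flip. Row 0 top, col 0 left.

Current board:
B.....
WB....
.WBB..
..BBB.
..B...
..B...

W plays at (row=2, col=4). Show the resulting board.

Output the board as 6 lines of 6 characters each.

Place W at (2,4); scan 8 dirs for brackets.
Dir NW: first cell '.' (not opp) -> no flip
Dir N: first cell '.' (not opp) -> no flip
Dir NE: first cell '.' (not opp) -> no flip
Dir W: opp run (2,3) (2,2) capped by W -> flip
Dir E: first cell '.' (not opp) -> no flip
Dir SW: opp run (3,3) (4,2), next='.' -> no flip
Dir S: opp run (3,4), next='.' -> no flip
Dir SE: first cell '.' (not opp) -> no flip
All flips: (2,2) (2,3)

Answer: B.....
WB....
.WWWW.
..BBB.
..B...
..B...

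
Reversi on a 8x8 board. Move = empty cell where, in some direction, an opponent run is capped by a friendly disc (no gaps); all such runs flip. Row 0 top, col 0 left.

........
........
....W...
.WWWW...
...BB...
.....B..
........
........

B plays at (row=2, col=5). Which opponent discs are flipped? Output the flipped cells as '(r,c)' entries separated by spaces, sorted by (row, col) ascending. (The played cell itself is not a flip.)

Dir NW: first cell '.' (not opp) -> no flip
Dir N: first cell '.' (not opp) -> no flip
Dir NE: first cell '.' (not opp) -> no flip
Dir W: opp run (2,4), next='.' -> no flip
Dir E: first cell '.' (not opp) -> no flip
Dir SW: opp run (3,4) capped by B -> flip
Dir S: first cell '.' (not opp) -> no flip
Dir SE: first cell '.' (not opp) -> no flip

Answer: (3,4)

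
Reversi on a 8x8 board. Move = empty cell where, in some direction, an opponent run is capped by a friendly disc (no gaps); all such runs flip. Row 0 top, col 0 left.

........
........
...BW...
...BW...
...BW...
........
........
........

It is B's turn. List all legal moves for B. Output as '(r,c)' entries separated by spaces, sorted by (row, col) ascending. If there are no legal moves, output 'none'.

(1,3): no bracket -> illegal
(1,4): no bracket -> illegal
(1,5): flips 1 -> legal
(2,5): flips 2 -> legal
(3,5): flips 1 -> legal
(4,5): flips 2 -> legal
(5,3): no bracket -> illegal
(5,4): no bracket -> illegal
(5,5): flips 1 -> legal

Answer: (1,5) (2,5) (3,5) (4,5) (5,5)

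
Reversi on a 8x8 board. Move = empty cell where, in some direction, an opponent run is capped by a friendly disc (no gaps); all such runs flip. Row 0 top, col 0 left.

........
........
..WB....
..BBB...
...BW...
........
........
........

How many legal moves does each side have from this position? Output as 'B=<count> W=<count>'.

-- B to move --
(1,1): flips 1 -> legal
(1,2): flips 1 -> legal
(1,3): no bracket -> illegal
(2,1): flips 1 -> legal
(3,1): no bracket -> illegal
(3,5): no bracket -> illegal
(4,5): flips 1 -> legal
(5,3): no bracket -> illegal
(5,4): flips 1 -> legal
(5,5): flips 1 -> legal
B mobility = 6
-- W to move --
(1,2): no bracket -> illegal
(1,3): no bracket -> illegal
(1,4): no bracket -> illegal
(2,1): no bracket -> illegal
(2,4): flips 2 -> legal
(2,5): no bracket -> illegal
(3,1): no bracket -> illegal
(3,5): no bracket -> illegal
(4,1): no bracket -> illegal
(4,2): flips 2 -> legal
(4,5): no bracket -> illegal
(5,2): no bracket -> illegal
(5,3): no bracket -> illegal
(5,4): no bracket -> illegal
W mobility = 2

Answer: B=6 W=2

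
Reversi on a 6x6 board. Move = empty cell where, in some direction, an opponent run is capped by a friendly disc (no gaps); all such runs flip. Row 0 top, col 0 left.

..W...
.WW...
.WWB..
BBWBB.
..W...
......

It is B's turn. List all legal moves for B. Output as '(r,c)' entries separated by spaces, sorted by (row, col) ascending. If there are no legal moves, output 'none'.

Answer: (0,0) (0,1) (0,3) (1,3) (2,0) (4,1) (5,1) (5,3)

Derivation:
(0,0): flips 2 -> legal
(0,1): flips 3 -> legal
(0,3): flips 2 -> legal
(1,0): no bracket -> illegal
(1,3): flips 1 -> legal
(2,0): flips 2 -> legal
(4,1): flips 1 -> legal
(4,3): no bracket -> illegal
(5,1): flips 1 -> legal
(5,2): no bracket -> illegal
(5,3): flips 1 -> legal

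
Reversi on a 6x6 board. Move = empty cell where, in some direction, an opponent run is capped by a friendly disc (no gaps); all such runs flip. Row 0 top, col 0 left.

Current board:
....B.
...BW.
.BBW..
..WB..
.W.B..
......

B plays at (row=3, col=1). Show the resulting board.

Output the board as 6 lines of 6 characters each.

Place B at (3,1); scan 8 dirs for brackets.
Dir NW: first cell '.' (not opp) -> no flip
Dir N: first cell 'B' (not opp) -> no flip
Dir NE: first cell 'B' (not opp) -> no flip
Dir W: first cell '.' (not opp) -> no flip
Dir E: opp run (3,2) capped by B -> flip
Dir SW: first cell '.' (not opp) -> no flip
Dir S: opp run (4,1), next='.' -> no flip
Dir SE: first cell '.' (not opp) -> no flip
All flips: (3,2)

Answer: ....B.
...BW.
.BBW..
.BBB..
.W.B..
......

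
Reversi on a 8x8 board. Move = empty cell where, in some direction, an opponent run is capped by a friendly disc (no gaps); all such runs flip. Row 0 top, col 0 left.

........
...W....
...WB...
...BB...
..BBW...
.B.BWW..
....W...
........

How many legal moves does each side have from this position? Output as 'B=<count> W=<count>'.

-- B to move --
(0,2): flips 1 -> legal
(0,3): flips 2 -> legal
(0,4): no bracket -> illegal
(1,2): flips 1 -> legal
(1,4): no bracket -> illegal
(2,2): flips 1 -> legal
(3,2): no bracket -> illegal
(3,5): flips 1 -> legal
(4,5): flips 1 -> legal
(4,6): no bracket -> illegal
(5,6): flips 2 -> legal
(6,3): no bracket -> illegal
(6,5): flips 1 -> legal
(6,6): flips 2 -> legal
(7,3): no bracket -> illegal
(7,4): flips 3 -> legal
(7,5): flips 1 -> legal
B mobility = 11
-- W to move --
(1,4): flips 2 -> legal
(1,5): no bracket -> illegal
(2,2): flips 1 -> legal
(2,5): flips 1 -> legal
(3,1): flips 2 -> legal
(3,2): flips 1 -> legal
(3,5): flips 1 -> legal
(4,0): no bracket -> illegal
(4,1): flips 2 -> legal
(4,5): flips 1 -> legal
(5,0): no bracket -> illegal
(5,2): flips 1 -> legal
(6,0): no bracket -> illegal
(6,1): no bracket -> illegal
(6,2): flips 1 -> legal
(6,3): flips 3 -> legal
W mobility = 11

Answer: B=11 W=11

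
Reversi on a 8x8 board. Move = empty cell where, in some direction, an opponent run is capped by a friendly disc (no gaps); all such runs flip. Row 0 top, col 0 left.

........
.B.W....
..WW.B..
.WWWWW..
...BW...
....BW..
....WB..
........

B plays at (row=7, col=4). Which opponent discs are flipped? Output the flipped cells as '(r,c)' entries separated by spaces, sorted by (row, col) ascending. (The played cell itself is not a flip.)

Answer: (6,4)

Derivation:
Dir NW: first cell '.' (not opp) -> no flip
Dir N: opp run (6,4) capped by B -> flip
Dir NE: first cell 'B' (not opp) -> no flip
Dir W: first cell '.' (not opp) -> no flip
Dir E: first cell '.' (not opp) -> no flip
Dir SW: edge -> no flip
Dir S: edge -> no flip
Dir SE: edge -> no flip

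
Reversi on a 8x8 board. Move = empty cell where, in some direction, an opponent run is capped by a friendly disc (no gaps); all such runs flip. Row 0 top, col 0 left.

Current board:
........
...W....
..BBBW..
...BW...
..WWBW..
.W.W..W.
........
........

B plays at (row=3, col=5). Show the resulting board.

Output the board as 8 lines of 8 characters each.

Answer: ........
...W....
..BBBW..
...BBB..
..WWBW..
.W.W..W.
........
........

Derivation:
Place B at (3,5); scan 8 dirs for brackets.
Dir NW: first cell 'B' (not opp) -> no flip
Dir N: opp run (2,5), next='.' -> no flip
Dir NE: first cell '.' (not opp) -> no flip
Dir W: opp run (3,4) capped by B -> flip
Dir E: first cell '.' (not opp) -> no flip
Dir SW: first cell 'B' (not opp) -> no flip
Dir S: opp run (4,5), next='.' -> no flip
Dir SE: first cell '.' (not opp) -> no flip
All flips: (3,4)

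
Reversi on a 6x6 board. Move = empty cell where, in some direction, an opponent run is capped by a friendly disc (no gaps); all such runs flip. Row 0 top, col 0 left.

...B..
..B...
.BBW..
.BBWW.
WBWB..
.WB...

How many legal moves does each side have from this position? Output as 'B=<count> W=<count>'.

Answer: B=9 W=9

Derivation:
-- B to move --
(1,3): flips 2 -> legal
(1,4): flips 1 -> legal
(2,4): flips 1 -> legal
(2,5): flips 1 -> legal
(3,0): no bracket -> illegal
(3,5): flips 2 -> legal
(4,4): flips 1 -> legal
(4,5): flips 2 -> legal
(5,0): flips 1 -> legal
(5,3): flips 1 -> legal
B mobility = 9
-- W to move --
(0,1): flips 1 -> legal
(0,2): flips 3 -> legal
(0,4): no bracket -> illegal
(1,0): no bracket -> illegal
(1,1): flips 4 -> legal
(1,3): flips 2 -> legal
(1,4): no bracket -> illegal
(2,0): flips 3 -> legal
(3,0): flips 2 -> legal
(4,4): flips 1 -> legal
(5,0): flips 2 -> legal
(5,3): flips 2 -> legal
(5,4): no bracket -> illegal
W mobility = 9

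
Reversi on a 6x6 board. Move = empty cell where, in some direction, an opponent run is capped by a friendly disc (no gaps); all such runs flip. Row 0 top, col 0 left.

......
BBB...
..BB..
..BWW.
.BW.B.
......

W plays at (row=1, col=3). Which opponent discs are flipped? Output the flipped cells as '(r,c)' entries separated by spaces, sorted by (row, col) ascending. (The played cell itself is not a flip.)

Answer: (2,3)

Derivation:
Dir NW: first cell '.' (not opp) -> no flip
Dir N: first cell '.' (not opp) -> no flip
Dir NE: first cell '.' (not opp) -> no flip
Dir W: opp run (1,2) (1,1) (1,0), next=edge -> no flip
Dir E: first cell '.' (not opp) -> no flip
Dir SW: opp run (2,2), next='.' -> no flip
Dir S: opp run (2,3) capped by W -> flip
Dir SE: first cell '.' (not opp) -> no flip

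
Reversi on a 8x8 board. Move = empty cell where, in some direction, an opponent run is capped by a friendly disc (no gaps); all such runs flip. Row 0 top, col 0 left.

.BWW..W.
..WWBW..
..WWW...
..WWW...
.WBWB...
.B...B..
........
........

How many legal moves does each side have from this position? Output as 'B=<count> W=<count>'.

Answer: B=7 W=10

Derivation:
-- B to move --
(0,4): flips 2 -> legal
(0,5): no bracket -> illegal
(0,7): no bracket -> illegal
(1,1): flips 4 -> legal
(1,6): flips 1 -> legal
(1,7): no bracket -> illegal
(2,1): no bracket -> illegal
(2,5): no bracket -> illegal
(2,6): no bracket -> illegal
(3,0): no bracket -> illegal
(3,1): flips 1 -> legal
(3,5): no bracket -> illegal
(4,0): flips 1 -> legal
(4,5): flips 3 -> legal
(5,0): flips 3 -> legal
(5,2): no bracket -> illegal
(5,3): no bracket -> illegal
(5,4): no bracket -> illegal
B mobility = 7
-- W to move --
(0,0): flips 1 -> legal
(0,4): flips 1 -> legal
(0,5): flips 1 -> legal
(1,0): no bracket -> illegal
(1,1): no bracket -> illegal
(2,5): flips 1 -> legal
(3,1): no bracket -> illegal
(3,5): no bracket -> illegal
(4,0): no bracket -> illegal
(4,5): flips 1 -> legal
(4,6): no bracket -> illegal
(5,0): no bracket -> illegal
(5,2): flips 1 -> legal
(5,3): no bracket -> illegal
(5,4): flips 1 -> legal
(5,6): no bracket -> illegal
(6,0): flips 2 -> legal
(6,1): flips 1 -> legal
(6,2): no bracket -> illegal
(6,4): no bracket -> illegal
(6,5): no bracket -> illegal
(6,6): flips 2 -> legal
W mobility = 10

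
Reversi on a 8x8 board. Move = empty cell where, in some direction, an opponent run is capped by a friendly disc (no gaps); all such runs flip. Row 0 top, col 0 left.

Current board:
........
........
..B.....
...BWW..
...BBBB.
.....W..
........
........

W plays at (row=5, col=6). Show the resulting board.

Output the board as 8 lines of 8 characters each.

Place W at (5,6); scan 8 dirs for brackets.
Dir NW: opp run (4,5) capped by W -> flip
Dir N: opp run (4,6), next='.' -> no flip
Dir NE: first cell '.' (not opp) -> no flip
Dir W: first cell 'W' (not opp) -> no flip
Dir E: first cell '.' (not opp) -> no flip
Dir SW: first cell '.' (not opp) -> no flip
Dir S: first cell '.' (not opp) -> no flip
Dir SE: first cell '.' (not opp) -> no flip
All flips: (4,5)

Answer: ........
........
..B.....
...BWW..
...BBWB.
.....WW.
........
........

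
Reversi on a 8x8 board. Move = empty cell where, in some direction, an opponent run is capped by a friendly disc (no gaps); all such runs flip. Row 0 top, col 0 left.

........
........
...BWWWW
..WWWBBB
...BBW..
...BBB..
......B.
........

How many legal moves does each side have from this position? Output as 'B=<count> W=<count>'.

-- B to move --
(1,3): flips 1 -> legal
(1,4): flips 3 -> legal
(1,5): flips 2 -> legal
(1,6): flips 3 -> legal
(1,7): flips 2 -> legal
(2,1): flips 1 -> legal
(2,2): flips 1 -> legal
(3,1): flips 3 -> legal
(4,1): flips 1 -> legal
(4,2): no bracket -> illegal
(4,6): flips 1 -> legal
(5,6): flips 2 -> legal
B mobility = 11
-- W to move --
(1,2): flips 1 -> legal
(1,3): flips 1 -> legal
(1,4): flips 1 -> legal
(2,2): flips 1 -> legal
(4,2): flips 2 -> legal
(4,6): flips 2 -> legal
(4,7): flips 2 -> legal
(5,2): flips 1 -> legal
(5,6): no bracket -> illegal
(5,7): no bracket -> illegal
(6,2): flips 3 -> legal
(6,3): flips 3 -> legal
(6,4): flips 2 -> legal
(6,5): flips 3 -> legal
(6,7): no bracket -> illegal
(7,5): no bracket -> illegal
(7,6): no bracket -> illegal
(7,7): flips 3 -> legal
W mobility = 13

Answer: B=11 W=13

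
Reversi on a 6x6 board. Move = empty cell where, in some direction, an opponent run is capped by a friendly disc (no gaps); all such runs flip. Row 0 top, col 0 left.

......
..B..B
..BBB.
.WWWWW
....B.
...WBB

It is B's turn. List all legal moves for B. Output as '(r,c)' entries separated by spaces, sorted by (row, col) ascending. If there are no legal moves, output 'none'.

(2,0): no bracket -> illegal
(2,1): no bracket -> illegal
(2,5): no bracket -> illegal
(3,0): no bracket -> illegal
(4,0): flips 1 -> legal
(4,1): flips 1 -> legal
(4,2): flips 2 -> legal
(4,3): flips 1 -> legal
(4,5): flips 1 -> legal
(5,2): flips 1 -> legal

Answer: (4,0) (4,1) (4,2) (4,3) (4,5) (5,2)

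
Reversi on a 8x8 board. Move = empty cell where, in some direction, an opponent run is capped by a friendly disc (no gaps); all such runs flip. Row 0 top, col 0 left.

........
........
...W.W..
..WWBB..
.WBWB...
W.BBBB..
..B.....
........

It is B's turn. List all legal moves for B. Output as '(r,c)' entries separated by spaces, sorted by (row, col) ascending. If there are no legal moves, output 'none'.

Answer: (1,2) (1,3) (1,5) (1,6) (2,1) (2,2) (2,4) (3,0) (3,1) (4,0)

Derivation:
(1,2): flips 1 -> legal
(1,3): flips 3 -> legal
(1,4): no bracket -> illegal
(1,5): flips 1 -> legal
(1,6): flips 1 -> legal
(2,1): flips 2 -> legal
(2,2): flips 2 -> legal
(2,4): flips 1 -> legal
(2,6): no bracket -> illegal
(3,0): flips 1 -> legal
(3,1): flips 2 -> legal
(3,6): no bracket -> illegal
(4,0): flips 1 -> legal
(5,1): no bracket -> illegal
(6,0): no bracket -> illegal
(6,1): no bracket -> illegal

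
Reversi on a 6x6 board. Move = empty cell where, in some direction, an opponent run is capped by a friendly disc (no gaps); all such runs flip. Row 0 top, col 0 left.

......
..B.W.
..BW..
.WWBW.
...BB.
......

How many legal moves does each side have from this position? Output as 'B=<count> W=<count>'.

Answer: B=9 W=7

Derivation:
-- B to move --
(0,3): no bracket -> illegal
(0,4): no bracket -> illegal
(0,5): no bracket -> illegal
(1,3): flips 1 -> legal
(1,5): no bracket -> illegal
(2,0): no bracket -> illegal
(2,1): flips 1 -> legal
(2,4): flips 2 -> legal
(2,5): flips 1 -> legal
(3,0): flips 2 -> legal
(3,5): flips 1 -> legal
(4,0): flips 1 -> legal
(4,1): no bracket -> illegal
(4,2): flips 1 -> legal
(4,5): flips 2 -> legal
B mobility = 9
-- W to move --
(0,1): flips 1 -> legal
(0,2): flips 2 -> legal
(0,3): no bracket -> illegal
(1,1): no bracket -> illegal
(1,3): flips 1 -> legal
(2,1): flips 1 -> legal
(2,4): no bracket -> illegal
(3,5): no bracket -> illegal
(4,2): no bracket -> illegal
(4,5): no bracket -> illegal
(5,2): flips 1 -> legal
(5,3): flips 2 -> legal
(5,4): flips 2 -> legal
(5,5): no bracket -> illegal
W mobility = 7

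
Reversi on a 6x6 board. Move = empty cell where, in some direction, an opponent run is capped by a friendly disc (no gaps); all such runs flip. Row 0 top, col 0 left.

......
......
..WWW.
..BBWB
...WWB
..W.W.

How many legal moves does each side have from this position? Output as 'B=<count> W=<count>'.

Answer: B=8 W=4

Derivation:
-- B to move --
(1,1): flips 1 -> legal
(1,2): flips 3 -> legal
(1,3): flips 2 -> legal
(1,4): flips 1 -> legal
(1,5): flips 1 -> legal
(2,1): no bracket -> illegal
(2,5): no bracket -> illegal
(3,1): no bracket -> illegal
(4,1): no bracket -> illegal
(4,2): flips 2 -> legal
(5,1): no bracket -> illegal
(5,3): flips 2 -> legal
(5,5): flips 1 -> legal
B mobility = 8
-- W to move --
(2,1): flips 1 -> legal
(2,5): no bracket -> illegal
(3,1): flips 2 -> legal
(4,1): flips 1 -> legal
(4,2): flips 2 -> legal
(5,5): no bracket -> illegal
W mobility = 4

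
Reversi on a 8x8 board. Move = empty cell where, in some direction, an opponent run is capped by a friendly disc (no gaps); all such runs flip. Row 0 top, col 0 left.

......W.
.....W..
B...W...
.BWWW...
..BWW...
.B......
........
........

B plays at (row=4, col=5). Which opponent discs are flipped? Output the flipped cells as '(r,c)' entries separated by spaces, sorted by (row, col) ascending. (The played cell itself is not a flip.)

Answer: (4,3) (4,4)

Derivation:
Dir NW: opp run (3,4), next='.' -> no flip
Dir N: first cell '.' (not opp) -> no flip
Dir NE: first cell '.' (not opp) -> no flip
Dir W: opp run (4,4) (4,3) capped by B -> flip
Dir E: first cell '.' (not opp) -> no flip
Dir SW: first cell '.' (not opp) -> no flip
Dir S: first cell '.' (not opp) -> no flip
Dir SE: first cell '.' (not opp) -> no flip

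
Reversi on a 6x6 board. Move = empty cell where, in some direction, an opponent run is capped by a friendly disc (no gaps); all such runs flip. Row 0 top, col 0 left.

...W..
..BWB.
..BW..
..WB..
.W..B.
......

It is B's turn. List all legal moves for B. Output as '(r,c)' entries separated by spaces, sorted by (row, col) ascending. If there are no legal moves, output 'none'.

Answer: (0,4) (2,4) (3,1) (3,4) (4,2) (5,0)

Derivation:
(0,2): no bracket -> illegal
(0,4): flips 1 -> legal
(2,1): no bracket -> illegal
(2,4): flips 1 -> legal
(3,0): no bracket -> illegal
(3,1): flips 1 -> legal
(3,4): flips 1 -> legal
(4,0): no bracket -> illegal
(4,2): flips 1 -> legal
(4,3): no bracket -> illegal
(5,0): flips 3 -> legal
(5,1): no bracket -> illegal
(5,2): no bracket -> illegal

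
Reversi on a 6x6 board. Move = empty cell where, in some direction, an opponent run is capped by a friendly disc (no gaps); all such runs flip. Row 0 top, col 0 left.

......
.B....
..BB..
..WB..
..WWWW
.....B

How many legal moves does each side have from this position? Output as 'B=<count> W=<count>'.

-- B to move --
(2,1): no bracket -> illegal
(3,1): flips 1 -> legal
(3,4): no bracket -> illegal
(3,5): flips 1 -> legal
(4,1): flips 1 -> legal
(5,1): flips 1 -> legal
(5,2): flips 2 -> legal
(5,3): flips 1 -> legal
(5,4): no bracket -> illegal
B mobility = 6
-- W to move --
(0,0): flips 3 -> legal
(0,1): no bracket -> illegal
(0,2): no bracket -> illegal
(1,0): no bracket -> illegal
(1,2): flips 1 -> legal
(1,3): flips 2 -> legal
(1,4): flips 1 -> legal
(2,0): no bracket -> illegal
(2,1): no bracket -> illegal
(2,4): flips 1 -> legal
(3,1): no bracket -> illegal
(3,4): flips 1 -> legal
(5,4): no bracket -> illegal
W mobility = 6

Answer: B=6 W=6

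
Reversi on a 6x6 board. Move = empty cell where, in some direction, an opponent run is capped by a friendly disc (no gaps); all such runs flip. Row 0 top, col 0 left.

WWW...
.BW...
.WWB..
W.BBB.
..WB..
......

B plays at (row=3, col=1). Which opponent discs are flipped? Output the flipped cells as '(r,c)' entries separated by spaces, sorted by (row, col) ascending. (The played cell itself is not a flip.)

Answer: (2,1)

Derivation:
Dir NW: first cell '.' (not opp) -> no flip
Dir N: opp run (2,1) capped by B -> flip
Dir NE: opp run (2,2), next='.' -> no flip
Dir W: opp run (3,0), next=edge -> no flip
Dir E: first cell 'B' (not opp) -> no flip
Dir SW: first cell '.' (not opp) -> no flip
Dir S: first cell '.' (not opp) -> no flip
Dir SE: opp run (4,2), next='.' -> no flip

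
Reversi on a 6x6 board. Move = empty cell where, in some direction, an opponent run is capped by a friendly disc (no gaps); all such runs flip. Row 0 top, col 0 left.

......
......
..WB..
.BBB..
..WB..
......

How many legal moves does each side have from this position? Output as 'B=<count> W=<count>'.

-- B to move --
(1,1): flips 1 -> legal
(1,2): flips 1 -> legal
(1,3): flips 1 -> legal
(2,1): flips 1 -> legal
(4,1): flips 1 -> legal
(5,1): flips 1 -> legal
(5,2): flips 1 -> legal
(5,3): flips 1 -> legal
B mobility = 8
-- W to move --
(1,2): no bracket -> illegal
(1,3): no bracket -> illegal
(1,4): no bracket -> illegal
(2,0): flips 1 -> legal
(2,1): no bracket -> illegal
(2,4): flips 2 -> legal
(3,0): no bracket -> illegal
(3,4): no bracket -> illegal
(4,0): flips 1 -> legal
(4,1): no bracket -> illegal
(4,4): flips 2 -> legal
(5,2): no bracket -> illegal
(5,3): no bracket -> illegal
(5,4): no bracket -> illegal
W mobility = 4

Answer: B=8 W=4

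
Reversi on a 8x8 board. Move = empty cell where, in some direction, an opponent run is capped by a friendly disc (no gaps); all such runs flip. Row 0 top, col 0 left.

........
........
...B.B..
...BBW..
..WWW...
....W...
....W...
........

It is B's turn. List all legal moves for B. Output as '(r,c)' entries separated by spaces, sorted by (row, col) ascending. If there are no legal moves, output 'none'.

Answer: (3,6) (4,5) (5,1) (5,2) (5,3) (5,5) (7,4)

Derivation:
(2,4): no bracket -> illegal
(2,6): no bracket -> illegal
(3,1): no bracket -> illegal
(3,2): no bracket -> illegal
(3,6): flips 1 -> legal
(4,1): no bracket -> illegal
(4,5): flips 1 -> legal
(4,6): no bracket -> illegal
(5,1): flips 1 -> legal
(5,2): flips 1 -> legal
(5,3): flips 1 -> legal
(5,5): flips 1 -> legal
(6,3): no bracket -> illegal
(6,5): no bracket -> illegal
(7,3): no bracket -> illegal
(7,4): flips 3 -> legal
(7,5): no bracket -> illegal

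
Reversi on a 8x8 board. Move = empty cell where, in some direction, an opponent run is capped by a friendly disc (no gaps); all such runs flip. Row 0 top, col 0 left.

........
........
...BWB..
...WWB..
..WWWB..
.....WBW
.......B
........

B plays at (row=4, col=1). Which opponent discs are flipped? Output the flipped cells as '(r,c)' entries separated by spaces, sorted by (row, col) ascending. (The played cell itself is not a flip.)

Dir NW: first cell '.' (not opp) -> no flip
Dir N: first cell '.' (not opp) -> no flip
Dir NE: first cell '.' (not opp) -> no flip
Dir W: first cell '.' (not opp) -> no flip
Dir E: opp run (4,2) (4,3) (4,4) capped by B -> flip
Dir SW: first cell '.' (not opp) -> no flip
Dir S: first cell '.' (not opp) -> no flip
Dir SE: first cell '.' (not opp) -> no flip

Answer: (4,2) (4,3) (4,4)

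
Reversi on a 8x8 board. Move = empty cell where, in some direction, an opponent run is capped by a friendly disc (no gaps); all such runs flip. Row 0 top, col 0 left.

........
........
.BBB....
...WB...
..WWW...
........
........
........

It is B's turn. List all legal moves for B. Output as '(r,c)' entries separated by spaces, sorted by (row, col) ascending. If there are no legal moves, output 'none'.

(2,4): no bracket -> illegal
(3,1): no bracket -> illegal
(3,2): flips 1 -> legal
(3,5): no bracket -> illegal
(4,1): no bracket -> illegal
(4,5): no bracket -> illegal
(5,1): no bracket -> illegal
(5,2): flips 1 -> legal
(5,3): flips 2 -> legal
(5,4): flips 1 -> legal
(5,5): flips 2 -> legal

Answer: (3,2) (5,2) (5,3) (5,4) (5,5)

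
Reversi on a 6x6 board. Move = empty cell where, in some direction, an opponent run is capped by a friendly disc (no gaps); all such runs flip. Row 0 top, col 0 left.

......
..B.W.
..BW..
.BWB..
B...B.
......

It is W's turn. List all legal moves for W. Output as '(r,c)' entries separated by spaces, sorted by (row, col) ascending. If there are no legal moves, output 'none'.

(0,1): flips 1 -> legal
(0,2): flips 2 -> legal
(0,3): no bracket -> illegal
(1,1): no bracket -> illegal
(1,3): no bracket -> illegal
(2,0): no bracket -> illegal
(2,1): flips 1 -> legal
(2,4): no bracket -> illegal
(3,0): flips 1 -> legal
(3,4): flips 1 -> legal
(3,5): no bracket -> illegal
(4,1): no bracket -> illegal
(4,2): no bracket -> illegal
(4,3): flips 1 -> legal
(4,5): no bracket -> illegal
(5,0): no bracket -> illegal
(5,1): no bracket -> illegal
(5,3): no bracket -> illegal
(5,4): no bracket -> illegal
(5,5): no bracket -> illegal

Answer: (0,1) (0,2) (2,1) (3,0) (3,4) (4,3)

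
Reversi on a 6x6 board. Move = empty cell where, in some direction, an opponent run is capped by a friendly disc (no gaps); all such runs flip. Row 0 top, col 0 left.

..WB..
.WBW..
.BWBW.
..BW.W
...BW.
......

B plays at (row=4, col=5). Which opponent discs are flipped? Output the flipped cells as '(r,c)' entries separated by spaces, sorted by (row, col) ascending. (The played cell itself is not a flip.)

Answer: (4,4)

Derivation:
Dir NW: first cell '.' (not opp) -> no flip
Dir N: opp run (3,5), next='.' -> no flip
Dir NE: edge -> no flip
Dir W: opp run (4,4) capped by B -> flip
Dir E: edge -> no flip
Dir SW: first cell '.' (not opp) -> no flip
Dir S: first cell '.' (not opp) -> no flip
Dir SE: edge -> no flip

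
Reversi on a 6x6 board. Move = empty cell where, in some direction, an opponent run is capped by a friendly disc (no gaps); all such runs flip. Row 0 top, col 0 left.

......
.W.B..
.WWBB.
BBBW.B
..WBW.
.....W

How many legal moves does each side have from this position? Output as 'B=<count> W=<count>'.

Answer: B=10 W=9

Derivation:
-- B to move --
(0,0): no bracket -> illegal
(0,1): flips 2 -> legal
(0,2): no bracket -> illegal
(1,0): flips 1 -> legal
(1,2): flips 2 -> legal
(2,0): flips 2 -> legal
(3,4): flips 1 -> legal
(4,1): flips 1 -> legal
(4,5): flips 1 -> legal
(5,1): flips 2 -> legal
(5,2): flips 1 -> legal
(5,3): flips 2 -> legal
(5,4): no bracket -> illegal
B mobility = 10
-- W to move --
(0,2): no bracket -> illegal
(0,3): flips 2 -> legal
(0,4): flips 1 -> legal
(1,2): no bracket -> illegal
(1,4): no bracket -> illegal
(1,5): flips 1 -> legal
(2,0): flips 1 -> legal
(2,5): flips 2 -> legal
(3,4): no bracket -> illegal
(4,0): flips 1 -> legal
(4,1): flips 1 -> legal
(4,5): no bracket -> illegal
(5,2): no bracket -> illegal
(5,3): flips 1 -> legal
(5,4): flips 2 -> legal
W mobility = 9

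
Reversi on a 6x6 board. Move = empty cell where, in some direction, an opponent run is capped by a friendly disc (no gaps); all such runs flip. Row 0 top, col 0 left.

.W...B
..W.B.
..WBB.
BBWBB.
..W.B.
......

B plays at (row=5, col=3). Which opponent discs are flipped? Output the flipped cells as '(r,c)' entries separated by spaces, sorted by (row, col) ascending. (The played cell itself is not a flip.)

Dir NW: opp run (4,2) capped by B -> flip
Dir N: first cell '.' (not opp) -> no flip
Dir NE: first cell 'B' (not opp) -> no flip
Dir W: first cell '.' (not opp) -> no flip
Dir E: first cell '.' (not opp) -> no flip
Dir SW: edge -> no flip
Dir S: edge -> no flip
Dir SE: edge -> no flip

Answer: (4,2)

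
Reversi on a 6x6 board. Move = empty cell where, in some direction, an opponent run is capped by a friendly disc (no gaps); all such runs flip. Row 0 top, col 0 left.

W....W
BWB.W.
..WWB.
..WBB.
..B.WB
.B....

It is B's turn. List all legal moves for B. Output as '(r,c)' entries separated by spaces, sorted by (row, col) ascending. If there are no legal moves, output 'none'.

Answer: (0,4) (1,3) (2,1) (3,1) (4,3) (5,4) (5,5)

Derivation:
(0,1): no bracket -> illegal
(0,2): no bracket -> illegal
(0,3): no bracket -> illegal
(0,4): flips 1 -> legal
(1,3): flips 1 -> legal
(1,5): no bracket -> illegal
(2,0): no bracket -> illegal
(2,1): flips 2 -> legal
(2,5): no bracket -> illegal
(3,1): flips 1 -> legal
(3,5): no bracket -> illegal
(4,1): no bracket -> illegal
(4,3): flips 1 -> legal
(5,3): no bracket -> illegal
(5,4): flips 1 -> legal
(5,5): flips 1 -> legal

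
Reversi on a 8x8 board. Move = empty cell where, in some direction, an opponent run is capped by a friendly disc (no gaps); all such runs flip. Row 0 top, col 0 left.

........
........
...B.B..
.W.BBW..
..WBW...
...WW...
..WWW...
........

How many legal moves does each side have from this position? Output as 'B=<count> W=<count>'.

Answer: B=8 W=5

Derivation:
-- B to move --
(2,0): no bracket -> illegal
(2,1): no bracket -> illegal
(2,2): no bracket -> illegal
(2,4): no bracket -> illegal
(2,6): no bracket -> illegal
(3,0): no bracket -> illegal
(3,2): no bracket -> illegal
(3,6): flips 1 -> legal
(4,0): no bracket -> illegal
(4,1): flips 1 -> legal
(4,5): flips 2 -> legal
(4,6): no bracket -> illegal
(5,1): flips 1 -> legal
(5,2): no bracket -> illegal
(5,5): flips 1 -> legal
(6,1): no bracket -> illegal
(6,5): flips 1 -> legal
(7,1): no bracket -> illegal
(7,2): no bracket -> illegal
(7,3): flips 2 -> legal
(7,4): flips 3 -> legal
(7,5): no bracket -> illegal
B mobility = 8
-- W to move --
(1,2): no bracket -> illegal
(1,3): flips 3 -> legal
(1,4): no bracket -> illegal
(1,5): flips 1 -> legal
(1,6): no bracket -> illegal
(2,2): flips 1 -> legal
(2,4): flips 2 -> legal
(2,6): no bracket -> illegal
(3,2): flips 3 -> legal
(3,6): no bracket -> illegal
(4,5): no bracket -> illegal
(5,2): no bracket -> illegal
W mobility = 5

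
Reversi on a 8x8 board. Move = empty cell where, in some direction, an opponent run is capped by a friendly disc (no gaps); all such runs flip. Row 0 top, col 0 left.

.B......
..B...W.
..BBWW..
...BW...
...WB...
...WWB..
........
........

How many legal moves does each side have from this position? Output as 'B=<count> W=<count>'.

Answer: B=10 W=7

Derivation:
-- B to move --
(0,5): no bracket -> illegal
(0,6): no bracket -> illegal
(0,7): no bracket -> illegal
(1,3): no bracket -> illegal
(1,4): flips 2 -> legal
(1,5): flips 1 -> legal
(1,7): no bracket -> illegal
(2,6): flips 2 -> legal
(2,7): no bracket -> illegal
(3,2): no bracket -> illegal
(3,5): flips 1 -> legal
(3,6): no bracket -> illegal
(4,2): flips 1 -> legal
(4,5): flips 1 -> legal
(5,2): flips 2 -> legal
(6,2): flips 1 -> legal
(6,3): flips 2 -> legal
(6,4): flips 1 -> legal
(6,5): no bracket -> illegal
B mobility = 10
-- W to move --
(0,0): no bracket -> illegal
(0,2): no bracket -> illegal
(0,3): no bracket -> illegal
(1,0): no bracket -> illegal
(1,1): no bracket -> illegal
(1,3): flips 2 -> legal
(1,4): no bracket -> illegal
(2,1): flips 2 -> legal
(3,1): no bracket -> illegal
(3,2): flips 1 -> legal
(3,5): flips 1 -> legal
(4,2): flips 1 -> legal
(4,5): flips 1 -> legal
(4,6): no bracket -> illegal
(5,6): flips 1 -> legal
(6,4): no bracket -> illegal
(6,5): no bracket -> illegal
(6,6): no bracket -> illegal
W mobility = 7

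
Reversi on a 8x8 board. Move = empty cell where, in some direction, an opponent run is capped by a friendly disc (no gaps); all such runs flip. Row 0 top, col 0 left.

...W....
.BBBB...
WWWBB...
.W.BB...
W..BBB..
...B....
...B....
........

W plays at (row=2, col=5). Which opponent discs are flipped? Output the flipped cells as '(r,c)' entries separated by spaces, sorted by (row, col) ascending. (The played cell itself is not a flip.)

Dir NW: opp run (1,4) capped by W -> flip
Dir N: first cell '.' (not opp) -> no flip
Dir NE: first cell '.' (not opp) -> no flip
Dir W: opp run (2,4) (2,3) capped by W -> flip
Dir E: first cell '.' (not opp) -> no flip
Dir SW: opp run (3,4) (4,3), next='.' -> no flip
Dir S: first cell '.' (not opp) -> no flip
Dir SE: first cell '.' (not opp) -> no flip

Answer: (1,4) (2,3) (2,4)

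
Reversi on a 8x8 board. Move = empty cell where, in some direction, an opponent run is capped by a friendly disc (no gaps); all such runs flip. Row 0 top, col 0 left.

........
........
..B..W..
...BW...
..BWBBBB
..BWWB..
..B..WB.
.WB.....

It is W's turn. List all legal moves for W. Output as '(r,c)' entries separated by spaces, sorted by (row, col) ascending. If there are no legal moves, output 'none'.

(1,1): no bracket -> illegal
(1,2): no bracket -> illegal
(1,3): no bracket -> illegal
(2,1): no bracket -> illegal
(2,3): flips 1 -> legal
(2,4): no bracket -> illegal
(3,1): flips 1 -> legal
(3,2): flips 1 -> legal
(3,5): flips 3 -> legal
(3,6): flips 1 -> legal
(3,7): no bracket -> illegal
(4,1): flips 1 -> legal
(5,1): flips 1 -> legal
(5,6): flips 2 -> legal
(5,7): no bracket -> illegal
(6,1): flips 1 -> legal
(6,3): no bracket -> illegal
(6,4): no bracket -> illegal
(6,7): flips 1 -> legal
(7,3): flips 1 -> legal
(7,5): no bracket -> illegal
(7,6): no bracket -> illegal
(7,7): no bracket -> illegal

Answer: (2,3) (3,1) (3,2) (3,5) (3,6) (4,1) (5,1) (5,6) (6,1) (6,7) (7,3)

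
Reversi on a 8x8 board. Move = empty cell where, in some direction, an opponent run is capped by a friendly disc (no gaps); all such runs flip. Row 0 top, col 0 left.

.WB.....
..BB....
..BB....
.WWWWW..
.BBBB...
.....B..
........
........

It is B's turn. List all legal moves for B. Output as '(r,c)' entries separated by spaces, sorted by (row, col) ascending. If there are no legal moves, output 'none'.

Answer: (0,0) (2,0) (2,1) (2,4) (2,5) (2,6) (4,0) (4,5)

Derivation:
(0,0): flips 1 -> legal
(1,0): no bracket -> illegal
(1,1): no bracket -> illegal
(2,0): flips 1 -> legal
(2,1): flips 2 -> legal
(2,4): flips 2 -> legal
(2,5): flips 1 -> legal
(2,6): flips 1 -> legal
(3,0): no bracket -> illegal
(3,6): no bracket -> illegal
(4,0): flips 1 -> legal
(4,5): flips 1 -> legal
(4,6): no bracket -> illegal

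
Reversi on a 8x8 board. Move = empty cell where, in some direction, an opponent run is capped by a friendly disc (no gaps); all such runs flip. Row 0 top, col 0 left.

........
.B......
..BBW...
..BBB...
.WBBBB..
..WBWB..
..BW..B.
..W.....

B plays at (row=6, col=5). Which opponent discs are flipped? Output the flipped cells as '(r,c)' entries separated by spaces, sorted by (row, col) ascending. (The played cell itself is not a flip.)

Dir NW: opp run (5,4) capped by B -> flip
Dir N: first cell 'B' (not opp) -> no flip
Dir NE: first cell '.' (not opp) -> no flip
Dir W: first cell '.' (not opp) -> no flip
Dir E: first cell 'B' (not opp) -> no flip
Dir SW: first cell '.' (not opp) -> no flip
Dir S: first cell '.' (not opp) -> no flip
Dir SE: first cell '.' (not opp) -> no flip

Answer: (5,4)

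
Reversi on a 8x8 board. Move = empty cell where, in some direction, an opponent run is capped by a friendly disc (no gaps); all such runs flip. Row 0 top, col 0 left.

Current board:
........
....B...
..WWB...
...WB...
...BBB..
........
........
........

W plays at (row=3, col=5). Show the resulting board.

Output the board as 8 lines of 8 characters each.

Answer: ........
....B...
..WWB...
...WWW..
...BBB..
........
........
........

Derivation:
Place W at (3,5); scan 8 dirs for brackets.
Dir NW: opp run (2,4), next='.' -> no flip
Dir N: first cell '.' (not opp) -> no flip
Dir NE: first cell '.' (not opp) -> no flip
Dir W: opp run (3,4) capped by W -> flip
Dir E: first cell '.' (not opp) -> no flip
Dir SW: opp run (4,4), next='.' -> no flip
Dir S: opp run (4,5), next='.' -> no flip
Dir SE: first cell '.' (not opp) -> no flip
All flips: (3,4)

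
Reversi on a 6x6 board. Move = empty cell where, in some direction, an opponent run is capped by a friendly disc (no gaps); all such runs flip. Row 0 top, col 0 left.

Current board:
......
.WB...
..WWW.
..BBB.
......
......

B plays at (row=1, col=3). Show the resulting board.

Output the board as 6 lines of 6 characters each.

Place B at (1,3); scan 8 dirs for brackets.
Dir NW: first cell '.' (not opp) -> no flip
Dir N: first cell '.' (not opp) -> no flip
Dir NE: first cell '.' (not opp) -> no flip
Dir W: first cell 'B' (not opp) -> no flip
Dir E: first cell '.' (not opp) -> no flip
Dir SW: opp run (2,2), next='.' -> no flip
Dir S: opp run (2,3) capped by B -> flip
Dir SE: opp run (2,4), next='.' -> no flip
All flips: (2,3)

Answer: ......
.WBB..
..WBW.
..BBB.
......
......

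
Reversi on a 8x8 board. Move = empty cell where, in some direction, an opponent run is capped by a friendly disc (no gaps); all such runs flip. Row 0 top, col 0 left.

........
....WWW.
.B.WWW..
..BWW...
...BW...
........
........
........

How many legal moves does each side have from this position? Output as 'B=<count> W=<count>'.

Answer: B=5 W=5

Derivation:
-- B to move --
(0,3): no bracket -> illegal
(0,4): no bracket -> illegal
(0,5): flips 2 -> legal
(0,6): no bracket -> illegal
(0,7): flips 3 -> legal
(1,2): no bracket -> illegal
(1,3): flips 2 -> legal
(1,7): no bracket -> illegal
(2,2): no bracket -> illegal
(2,6): no bracket -> illegal
(2,7): no bracket -> illegal
(3,5): flips 2 -> legal
(3,6): no bracket -> illegal
(4,2): no bracket -> illegal
(4,5): flips 1 -> legal
(5,3): no bracket -> illegal
(5,4): no bracket -> illegal
(5,5): no bracket -> illegal
B mobility = 5
-- W to move --
(1,0): no bracket -> illegal
(1,1): no bracket -> illegal
(1,2): no bracket -> illegal
(2,0): no bracket -> illegal
(2,2): no bracket -> illegal
(3,0): no bracket -> illegal
(3,1): flips 1 -> legal
(4,1): flips 1 -> legal
(4,2): flips 1 -> legal
(5,2): flips 1 -> legal
(5,3): flips 1 -> legal
(5,4): no bracket -> illegal
W mobility = 5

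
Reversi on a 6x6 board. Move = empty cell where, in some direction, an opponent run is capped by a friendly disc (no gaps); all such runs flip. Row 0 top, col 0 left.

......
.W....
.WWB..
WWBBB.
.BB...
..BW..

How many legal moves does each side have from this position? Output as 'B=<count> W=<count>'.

-- B to move --
(0,0): flips 2 -> legal
(0,1): flips 3 -> legal
(0,2): no bracket -> illegal
(1,0): flips 1 -> legal
(1,2): flips 1 -> legal
(1,3): no bracket -> illegal
(2,0): flips 3 -> legal
(4,0): no bracket -> illegal
(4,3): no bracket -> illegal
(4,4): no bracket -> illegal
(5,4): flips 1 -> legal
B mobility = 6
-- W to move --
(1,2): no bracket -> illegal
(1,3): no bracket -> illegal
(1,4): no bracket -> illegal
(2,4): flips 1 -> legal
(2,5): no bracket -> illegal
(3,5): flips 3 -> legal
(4,0): no bracket -> illegal
(4,3): flips 1 -> legal
(4,4): flips 1 -> legal
(4,5): no bracket -> illegal
(5,0): no bracket -> illegal
(5,1): flips 2 -> legal
W mobility = 5

Answer: B=6 W=5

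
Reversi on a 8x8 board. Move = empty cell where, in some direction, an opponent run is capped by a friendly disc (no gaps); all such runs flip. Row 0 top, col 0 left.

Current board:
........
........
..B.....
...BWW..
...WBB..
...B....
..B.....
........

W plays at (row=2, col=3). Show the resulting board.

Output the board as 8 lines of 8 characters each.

Place W at (2,3); scan 8 dirs for brackets.
Dir NW: first cell '.' (not opp) -> no flip
Dir N: first cell '.' (not opp) -> no flip
Dir NE: first cell '.' (not opp) -> no flip
Dir W: opp run (2,2), next='.' -> no flip
Dir E: first cell '.' (not opp) -> no flip
Dir SW: first cell '.' (not opp) -> no flip
Dir S: opp run (3,3) capped by W -> flip
Dir SE: first cell 'W' (not opp) -> no flip
All flips: (3,3)

Answer: ........
........
..BW....
...WWW..
...WBB..
...B....
..B.....
........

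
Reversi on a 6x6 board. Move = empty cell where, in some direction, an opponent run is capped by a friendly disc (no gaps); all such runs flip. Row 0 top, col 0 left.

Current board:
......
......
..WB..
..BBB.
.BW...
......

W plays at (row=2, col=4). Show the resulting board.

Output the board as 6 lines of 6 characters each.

Place W at (2,4); scan 8 dirs for brackets.
Dir NW: first cell '.' (not opp) -> no flip
Dir N: first cell '.' (not opp) -> no flip
Dir NE: first cell '.' (not opp) -> no flip
Dir W: opp run (2,3) capped by W -> flip
Dir E: first cell '.' (not opp) -> no flip
Dir SW: opp run (3,3) capped by W -> flip
Dir S: opp run (3,4), next='.' -> no flip
Dir SE: first cell '.' (not opp) -> no flip
All flips: (2,3) (3,3)

Answer: ......
......
..WWW.
..BWB.
.BW...
......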